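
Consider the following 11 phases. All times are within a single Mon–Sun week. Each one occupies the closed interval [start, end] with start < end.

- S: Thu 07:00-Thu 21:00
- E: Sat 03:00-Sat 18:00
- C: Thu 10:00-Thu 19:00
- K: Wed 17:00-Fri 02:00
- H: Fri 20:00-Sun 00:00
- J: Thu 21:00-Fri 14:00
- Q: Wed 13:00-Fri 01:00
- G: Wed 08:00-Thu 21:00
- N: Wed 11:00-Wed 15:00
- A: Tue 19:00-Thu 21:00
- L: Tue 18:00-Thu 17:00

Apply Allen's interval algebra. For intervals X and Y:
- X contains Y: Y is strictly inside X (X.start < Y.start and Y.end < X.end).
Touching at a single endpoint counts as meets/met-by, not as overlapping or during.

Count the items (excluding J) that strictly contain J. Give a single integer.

Target J = [Thu 21:00, Fri 14:00].
A [Tue 19:00, Thu 21:00] → meets → no.
C [Thu 10:00, Thu 19:00] → before → no.
E [Sat 03:00, Sat 18:00] → after → no.
G [Wed 08:00, Thu 21:00] → meets → no.
H [Fri 20:00, Sun 00:00] → after → no.
K [Wed 17:00, Fri 02:00] → overlaps → no.
L [Tue 18:00, Thu 17:00] → before → no.
N [Wed 11:00, Wed 15:00] → before → no.
Q [Wed 13:00, Fri 01:00] → overlaps → no.
S [Thu 07:00, Thu 21:00] → meets → no.
Total: 0.

0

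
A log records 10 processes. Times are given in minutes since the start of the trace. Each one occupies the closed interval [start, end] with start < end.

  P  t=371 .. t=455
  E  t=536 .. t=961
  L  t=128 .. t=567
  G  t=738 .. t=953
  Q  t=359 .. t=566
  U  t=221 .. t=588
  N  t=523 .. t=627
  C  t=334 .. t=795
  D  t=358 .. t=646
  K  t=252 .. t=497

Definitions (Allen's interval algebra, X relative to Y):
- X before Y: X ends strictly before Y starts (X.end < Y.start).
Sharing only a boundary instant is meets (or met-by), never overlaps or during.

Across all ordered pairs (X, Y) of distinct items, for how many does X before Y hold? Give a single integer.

11

Checking all 90 ordered pairs for relation 'before'; matching pairs in alphabetical order:
(D, G): D before G ✓
(K, E): K before E ✓
(K, G): K before G ✓
(K, N): K before N ✓
(L, G): L before G ✓
(N, G): N before G ✓
(P, E): P before E ✓
(P, G): P before G ✓
(P, N): P before N ✓
(Q, G): Q before G ✓
(U, G): U before G ✓
Count: 11.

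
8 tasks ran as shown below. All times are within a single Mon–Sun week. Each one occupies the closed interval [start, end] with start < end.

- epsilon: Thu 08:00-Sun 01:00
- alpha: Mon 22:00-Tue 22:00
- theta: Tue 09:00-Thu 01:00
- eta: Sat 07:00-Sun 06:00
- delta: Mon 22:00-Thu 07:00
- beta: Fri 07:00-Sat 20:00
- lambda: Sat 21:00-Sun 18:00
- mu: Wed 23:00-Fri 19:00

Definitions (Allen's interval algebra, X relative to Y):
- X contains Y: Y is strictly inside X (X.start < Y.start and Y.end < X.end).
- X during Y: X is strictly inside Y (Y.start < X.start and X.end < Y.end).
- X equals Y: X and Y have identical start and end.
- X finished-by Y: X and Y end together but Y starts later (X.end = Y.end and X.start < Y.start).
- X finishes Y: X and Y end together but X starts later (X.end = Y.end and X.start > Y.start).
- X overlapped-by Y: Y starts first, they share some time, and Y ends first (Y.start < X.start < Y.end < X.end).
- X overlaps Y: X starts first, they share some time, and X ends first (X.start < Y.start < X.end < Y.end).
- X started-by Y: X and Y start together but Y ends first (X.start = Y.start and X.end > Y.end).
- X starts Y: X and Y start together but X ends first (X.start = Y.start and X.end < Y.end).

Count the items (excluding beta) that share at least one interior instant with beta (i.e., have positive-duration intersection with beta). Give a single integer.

Target beta = [Fri 07:00, Sat 20:00].
alpha [Mon 22:00, Tue 22:00] → before → no.
delta [Mon 22:00, Thu 07:00] → before → no.
epsilon [Thu 08:00, Sun 01:00] → contains → counts.
eta [Sat 07:00, Sun 06:00] → overlapped-by → counts.
lambda [Sat 21:00, Sun 18:00] → after → no.
mu [Wed 23:00, Fri 19:00] → overlaps → counts.
theta [Tue 09:00, Thu 01:00] → before → no.
Total: 3.

3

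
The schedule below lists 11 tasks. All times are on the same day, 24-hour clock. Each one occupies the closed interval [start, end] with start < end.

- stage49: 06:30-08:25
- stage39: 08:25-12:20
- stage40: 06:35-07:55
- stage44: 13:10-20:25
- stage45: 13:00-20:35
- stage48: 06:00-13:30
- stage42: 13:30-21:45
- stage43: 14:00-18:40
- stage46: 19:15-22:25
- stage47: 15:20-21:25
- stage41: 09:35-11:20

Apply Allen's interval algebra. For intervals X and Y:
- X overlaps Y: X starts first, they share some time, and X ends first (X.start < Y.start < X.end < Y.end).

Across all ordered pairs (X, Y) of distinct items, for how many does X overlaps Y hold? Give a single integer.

11

Checking all 110 ordered pairs for relation 'overlaps'; matching pairs in alphabetical order:
(stage42, stage46): stage42 overlaps stage46 ✓
(stage43, stage47): stage43 overlaps stage47 ✓
(stage44, stage42): stage44 overlaps stage42 ✓
(stage44, stage46): stage44 overlaps stage46 ✓
(stage44, stage47): stage44 overlaps stage47 ✓
(stage45, stage42): stage45 overlaps stage42 ✓
(stage45, stage46): stage45 overlaps stage46 ✓
(stage45, stage47): stage45 overlaps stage47 ✓
(stage47, stage46): stage47 overlaps stage46 ✓
(stage48, stage44): stage48 overlaps stage44 ✓
(stage48, stage45): stage48 overlaps stage45 ✓
Count: 11.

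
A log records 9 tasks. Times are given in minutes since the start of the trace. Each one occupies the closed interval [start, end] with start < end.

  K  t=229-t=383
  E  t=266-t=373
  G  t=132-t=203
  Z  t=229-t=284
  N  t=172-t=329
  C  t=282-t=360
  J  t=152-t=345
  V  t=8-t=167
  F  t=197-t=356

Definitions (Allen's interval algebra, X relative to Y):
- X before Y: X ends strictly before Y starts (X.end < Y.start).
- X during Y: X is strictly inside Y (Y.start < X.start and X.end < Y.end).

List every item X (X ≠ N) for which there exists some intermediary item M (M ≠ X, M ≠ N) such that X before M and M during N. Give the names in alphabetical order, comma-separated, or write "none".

G, V

Target N = [t=172, t=329].
Intermediaries M with M during N: Z.
Via Z — items with X before Z: G, V.
Union: G, V.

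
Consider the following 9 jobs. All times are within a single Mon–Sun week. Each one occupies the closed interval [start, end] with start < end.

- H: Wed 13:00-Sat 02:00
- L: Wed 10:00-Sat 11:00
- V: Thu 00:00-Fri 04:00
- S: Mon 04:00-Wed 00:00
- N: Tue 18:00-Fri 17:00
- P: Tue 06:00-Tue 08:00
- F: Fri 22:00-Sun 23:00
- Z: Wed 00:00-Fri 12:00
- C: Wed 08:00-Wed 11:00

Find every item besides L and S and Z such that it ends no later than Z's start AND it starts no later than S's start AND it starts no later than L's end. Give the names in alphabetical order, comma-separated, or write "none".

Conditions: its end is no later than Z's start (X.end <= Wed 00:00) AND its start is no later than S's start (X.start <= Mon 04:00) AND its start is no later than L's end (X.start <= Sat 11:00).
C: end Wed 11:00 <= Wed 00:00? ✗; start Wed 08:00 <= Mon 04:00? ✗; start Wed 08:00 <= Sat 11:00? ✓ → no.
F: end Sun 23:00 <= Wed 00:00? ✗; start Fri 22:00 <= Mon 04:00? ✗; start Fri 22:00 <= Sat 11:00? ✓ → no.
H: end Sat 02:00 <= Wed 00:00? ✗; start Wed 13:00 <= Mon 04:00? ✗; start Wed 13:00 <= Sat 11:00? ✓ → no.
N: end Fri 17:00 <= Wed 00:00? ✗; start Tue 18:00 <= Mon 04:00? ✗; start Tue 18:00 <= Sat 11:00? ✓ → no.
P: end Tue 08:00 <= Wed 00:00? ✓; start Tue 06:00 <= Mon 04:00? ✗; start Tue 06:00 <= Sat 11:00? ✓ → no.
V: end Fri 04:00 <= Wed 00:00? ✗; start Thu 00:00 <= Mon 04:00? ✗; start Thu 00:00 <= Sat 11:00? ✓ → no.
Result: none.

none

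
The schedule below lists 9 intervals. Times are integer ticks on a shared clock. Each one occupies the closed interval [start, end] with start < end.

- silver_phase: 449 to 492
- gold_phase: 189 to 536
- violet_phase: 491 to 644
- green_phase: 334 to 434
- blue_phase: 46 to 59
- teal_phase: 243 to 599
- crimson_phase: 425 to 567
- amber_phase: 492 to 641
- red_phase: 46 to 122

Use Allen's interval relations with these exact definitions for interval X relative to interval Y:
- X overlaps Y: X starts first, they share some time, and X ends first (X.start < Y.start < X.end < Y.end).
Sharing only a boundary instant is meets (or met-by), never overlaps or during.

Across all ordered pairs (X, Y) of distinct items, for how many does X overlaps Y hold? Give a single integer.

Checking all 72 ordered pairs for relation 'overlaps'; matching pairs in alphabetical order:
(crimson_phase, amber_phase): crimson_phase overlaps amber_phase ✓
(crimson_phase, violet_phase): crimson_phase overlaps violet_phase ✓
(gold_phase, amber_phase): gold_phase overlaps amber_phase ✓
(gold_phase, crimson_phase): gold_phase overlaps crimson_phase ✓
(gold_phase, teal_phase): gold_phase overlaps teal_phase ✓
(gold_phase, violet_phase): gold_phase overlaps violet_phase ✓
(green_phase, crimson_phase): green_phase overlaps crimson_phase ✓
(silver_phase, violet_phase): silver_phase overlaps violet_phase ✓
(teal_phase, amber_phase): teal_phase overlaps amber_phase ✓
(teal_phase, violet_phase): teal_phase overlaps violet_phase ✓
Count: 10.

10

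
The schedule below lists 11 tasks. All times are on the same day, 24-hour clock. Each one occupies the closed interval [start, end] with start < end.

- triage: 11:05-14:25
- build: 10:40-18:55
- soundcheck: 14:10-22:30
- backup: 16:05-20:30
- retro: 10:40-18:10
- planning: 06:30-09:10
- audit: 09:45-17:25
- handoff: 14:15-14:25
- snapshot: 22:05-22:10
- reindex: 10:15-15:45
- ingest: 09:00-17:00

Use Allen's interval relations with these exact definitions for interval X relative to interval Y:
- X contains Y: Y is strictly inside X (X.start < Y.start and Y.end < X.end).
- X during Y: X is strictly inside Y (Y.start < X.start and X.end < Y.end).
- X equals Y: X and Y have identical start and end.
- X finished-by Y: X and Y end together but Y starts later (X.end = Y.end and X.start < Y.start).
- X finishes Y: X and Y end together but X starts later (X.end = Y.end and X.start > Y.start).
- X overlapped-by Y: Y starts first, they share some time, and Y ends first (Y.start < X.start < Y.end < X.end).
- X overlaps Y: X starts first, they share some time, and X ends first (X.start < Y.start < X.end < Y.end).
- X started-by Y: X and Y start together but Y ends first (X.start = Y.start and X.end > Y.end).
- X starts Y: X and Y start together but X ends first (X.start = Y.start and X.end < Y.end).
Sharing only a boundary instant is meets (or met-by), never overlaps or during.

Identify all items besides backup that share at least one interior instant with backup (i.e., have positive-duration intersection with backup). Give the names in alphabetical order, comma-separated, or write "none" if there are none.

audit, build, ingest, retro, soundcheck

Target backup = [16:05, 20:30].
audit [09:45, 17:25] → overlaps → yes.
build [10:40, 18:55] → overlaps → yes.
handoff [14:15, 14:25] → before → no.
ingest [09:00, 17:00] → overlaps → yes.
planning [06:30, 09:10] → before → no.
reindex [10:15, 15:45] → before → no.
retro [10:40, 18:10] → overlaps → yes.
snapshot [22:05, 22:10] → after → no.
soundcheck [14:10, 22:30] → contains → yes.
triage [11:05, 14:25] → before → no.
Result: audit, build, ingest, retro, soundcheck.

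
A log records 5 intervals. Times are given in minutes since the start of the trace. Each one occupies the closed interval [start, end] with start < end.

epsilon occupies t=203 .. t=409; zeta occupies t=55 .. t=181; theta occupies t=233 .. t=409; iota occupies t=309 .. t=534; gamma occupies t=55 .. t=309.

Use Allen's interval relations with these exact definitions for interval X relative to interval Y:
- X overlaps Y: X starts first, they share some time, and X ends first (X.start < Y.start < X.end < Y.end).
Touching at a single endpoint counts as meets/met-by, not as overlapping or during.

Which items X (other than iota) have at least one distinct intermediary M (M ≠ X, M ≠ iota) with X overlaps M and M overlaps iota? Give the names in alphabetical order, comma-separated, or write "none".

Target iota = [t=309, t=534].
Intermediaries M with M overlaps iota: epsilon, theta.
Via epsilon — items with X overlaps epsilon: gamma.
Via theta — items with X overlaps theta: gamma.
Union: gamma.

gamma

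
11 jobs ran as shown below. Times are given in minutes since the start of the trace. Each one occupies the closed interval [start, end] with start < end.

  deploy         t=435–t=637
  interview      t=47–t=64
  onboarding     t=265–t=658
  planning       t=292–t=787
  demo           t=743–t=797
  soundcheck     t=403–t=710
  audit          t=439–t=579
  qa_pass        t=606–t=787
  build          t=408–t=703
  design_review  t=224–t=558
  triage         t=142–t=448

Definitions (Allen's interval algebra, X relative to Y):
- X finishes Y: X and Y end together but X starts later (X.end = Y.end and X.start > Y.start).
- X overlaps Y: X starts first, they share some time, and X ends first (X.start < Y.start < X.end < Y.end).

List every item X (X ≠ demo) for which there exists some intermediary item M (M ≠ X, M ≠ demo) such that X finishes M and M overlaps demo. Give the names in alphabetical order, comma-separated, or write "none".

Target demo = [t=743, t=797].
Intermediaries M with M overlaps demo: planning, qa_pass.
Via planning — items with X finishes planning: qa_pass.
Via qa_pass — items with X finishes qa_pass: none.
Union: qa_pass.

qa_pass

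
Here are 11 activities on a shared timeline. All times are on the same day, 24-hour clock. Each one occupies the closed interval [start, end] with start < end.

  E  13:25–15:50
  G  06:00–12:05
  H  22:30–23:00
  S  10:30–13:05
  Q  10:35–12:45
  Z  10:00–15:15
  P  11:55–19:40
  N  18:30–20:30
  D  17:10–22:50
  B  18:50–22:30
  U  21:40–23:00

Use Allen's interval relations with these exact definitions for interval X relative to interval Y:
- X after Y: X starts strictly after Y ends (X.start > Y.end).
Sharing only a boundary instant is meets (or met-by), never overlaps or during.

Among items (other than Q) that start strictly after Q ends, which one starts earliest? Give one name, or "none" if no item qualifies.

E

Target Q = [10:35, 12:45].
B [18:50, 22:30] → after → candidate.
D [17:10, 22:50] → after → candidate.
E [13:25, 15:50] → after → candidate.
G [06:00, 12:05] → overlaps → excluded.
H [22:30, 23:00] → after → candidate.
N [18:30, 20:30] → after → candidate.
P [11:55, 19:40] → overlapped-by → excluded.
S [10:30, 13:05] → contains → excluded.
U [21:40, 23:00] → after → candidate.
Z [10:00, 15:15] → contains → excluded.
Among candidates, earliest start is 13:25 → E.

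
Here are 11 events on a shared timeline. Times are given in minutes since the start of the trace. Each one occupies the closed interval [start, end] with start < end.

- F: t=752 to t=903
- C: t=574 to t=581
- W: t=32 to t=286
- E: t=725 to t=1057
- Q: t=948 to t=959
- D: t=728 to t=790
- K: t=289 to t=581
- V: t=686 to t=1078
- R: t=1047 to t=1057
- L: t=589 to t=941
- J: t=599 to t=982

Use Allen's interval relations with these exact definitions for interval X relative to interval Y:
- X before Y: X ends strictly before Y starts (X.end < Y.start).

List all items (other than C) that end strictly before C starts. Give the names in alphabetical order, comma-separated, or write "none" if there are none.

W

Target C = [t=574, t=581].
D [t=728, t=790] → after → no.
E [t=725, t=1057] → after → no.
F [t=752, t=903] → after → no.
J [t=599, t=982] → after → no.
K [t=289, t=581] → finished-by → no.
L [t=589, t=941] → after → no.
Q [t=948, t=959] → after → no.
R [t=1047, t=1057] → after → no.
V [t=686, t=1078] → after → no.
W [t=32, t=286] → before → yes.
Result: W.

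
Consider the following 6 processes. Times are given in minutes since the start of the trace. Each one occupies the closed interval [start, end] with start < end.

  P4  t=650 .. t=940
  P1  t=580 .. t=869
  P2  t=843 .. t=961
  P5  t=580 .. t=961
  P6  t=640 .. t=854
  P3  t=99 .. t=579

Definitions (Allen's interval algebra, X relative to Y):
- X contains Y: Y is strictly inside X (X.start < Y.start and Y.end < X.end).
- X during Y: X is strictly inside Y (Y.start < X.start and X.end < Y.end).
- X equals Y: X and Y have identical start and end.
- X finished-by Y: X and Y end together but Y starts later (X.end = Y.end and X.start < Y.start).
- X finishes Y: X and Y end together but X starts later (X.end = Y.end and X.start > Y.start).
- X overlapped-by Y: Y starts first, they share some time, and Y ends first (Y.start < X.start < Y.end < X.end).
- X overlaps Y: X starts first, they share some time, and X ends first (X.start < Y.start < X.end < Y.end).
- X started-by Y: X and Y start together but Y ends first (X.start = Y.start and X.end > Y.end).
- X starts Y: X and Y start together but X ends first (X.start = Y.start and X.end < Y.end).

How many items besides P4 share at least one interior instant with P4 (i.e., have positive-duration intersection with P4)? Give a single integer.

4

Target P4 = [t=650, t=940].
P1 [t=580, t=869] → overlaps → counts.
P2 [t=843, t=961] → overlapped-by → counts.
P3 [t=99, t=579] → before → no.
P5 [t=580, t=961] → contains → counts.
P6 [t=640, t=854] → overlaps → counts.
Total: 4.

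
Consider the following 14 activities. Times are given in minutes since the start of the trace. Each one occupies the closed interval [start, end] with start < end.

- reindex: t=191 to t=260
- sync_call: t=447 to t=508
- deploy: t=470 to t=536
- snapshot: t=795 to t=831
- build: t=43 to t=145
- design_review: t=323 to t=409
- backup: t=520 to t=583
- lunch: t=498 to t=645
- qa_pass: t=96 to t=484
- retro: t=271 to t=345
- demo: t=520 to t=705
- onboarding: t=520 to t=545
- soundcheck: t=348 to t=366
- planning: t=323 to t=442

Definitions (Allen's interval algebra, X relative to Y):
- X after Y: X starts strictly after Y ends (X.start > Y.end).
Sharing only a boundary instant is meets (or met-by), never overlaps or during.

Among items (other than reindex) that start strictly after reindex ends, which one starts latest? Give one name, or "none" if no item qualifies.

snapshot

Target reindex = [t=191, t=260].
backup [t=520, t=583] → after → candidate.
build [t=43, t=145] → before → excluded.
demo [t=520, t=705] → after → candidate.
deploy [t=470, t=536] → after → candidate.
design_review [t=323, t=409] → after → candidate.
lunch [t=498, t=645] → after → candidate.
onboarding [t=520, t=545] → after → candidate.
planning [t=323, t=442] → after → candidate.
qa_pass [t=96, t=484] → contains → excluded.
retro [t=271, t=345] → after → candidate.
snapshot [t=795, t=831] → after → candidate.
soundcheck [t=348, t=366] → after → candidate.
sync_call [t=447, t=508] → after → candidate.
Among candidates, latest start is t=795 → snapshot.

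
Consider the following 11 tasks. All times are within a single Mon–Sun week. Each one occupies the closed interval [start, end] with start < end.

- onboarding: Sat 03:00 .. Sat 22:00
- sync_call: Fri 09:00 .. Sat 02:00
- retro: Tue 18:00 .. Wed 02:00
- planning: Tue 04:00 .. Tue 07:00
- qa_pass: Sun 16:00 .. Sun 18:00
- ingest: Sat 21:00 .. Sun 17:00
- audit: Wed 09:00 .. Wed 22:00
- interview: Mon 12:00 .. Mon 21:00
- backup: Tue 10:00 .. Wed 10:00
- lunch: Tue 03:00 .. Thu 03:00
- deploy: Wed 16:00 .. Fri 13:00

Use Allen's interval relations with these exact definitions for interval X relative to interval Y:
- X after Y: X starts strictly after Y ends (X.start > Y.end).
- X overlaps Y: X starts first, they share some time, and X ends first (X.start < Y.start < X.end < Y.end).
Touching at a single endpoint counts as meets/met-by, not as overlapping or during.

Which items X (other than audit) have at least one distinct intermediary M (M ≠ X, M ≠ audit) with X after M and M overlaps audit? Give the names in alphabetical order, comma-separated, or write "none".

Target audit = [Wed 09:00, Wed 22:00].
Intermediaries M with M overlaps audit: backup.
Via backup — items with X after backup: deploy, ingest, onboarding, qa_pass, sync_call.
Union: deploy, ingest, onboarding, qa_pass, sync_call.

deploy, ingest, onboarding, qa_pass, sync_call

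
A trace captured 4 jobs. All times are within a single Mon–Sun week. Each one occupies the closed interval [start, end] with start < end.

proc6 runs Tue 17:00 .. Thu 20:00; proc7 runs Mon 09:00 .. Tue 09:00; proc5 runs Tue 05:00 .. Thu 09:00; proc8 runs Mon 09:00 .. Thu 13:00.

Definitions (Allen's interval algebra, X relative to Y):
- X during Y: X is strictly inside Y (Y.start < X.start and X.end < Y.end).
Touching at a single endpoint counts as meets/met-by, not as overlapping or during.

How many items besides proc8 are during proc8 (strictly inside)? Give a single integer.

Target proc8 = [Mon 09:00, Thu 13:00].
proc5 [Tue 05:00, Thu 09:00] → during → counts.
proc6 [Tue 17:00, Thu 20:00] → overlapped-by → no.
proc7 [Mon 09:00, Tue 09:00] → starts → no.
Total: 1.

1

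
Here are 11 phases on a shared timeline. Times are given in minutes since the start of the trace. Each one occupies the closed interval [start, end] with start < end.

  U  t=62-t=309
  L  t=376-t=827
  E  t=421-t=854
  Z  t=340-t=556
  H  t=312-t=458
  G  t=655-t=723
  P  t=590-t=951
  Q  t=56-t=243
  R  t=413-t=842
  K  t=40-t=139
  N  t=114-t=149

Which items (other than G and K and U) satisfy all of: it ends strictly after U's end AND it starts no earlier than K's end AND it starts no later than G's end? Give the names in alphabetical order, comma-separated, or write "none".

E, H, L, P, R, Z

Conditions: its end is strictly after U's end (X.end > t=309) AND its start is no earlier than K's end (X.start >= t=139) AND its start is no later than G's end (X.start <= t=723).
E: end t=854 > t=309? ✓; start t=421 >= t=139? ✓; start t=421 <= t=723? ✓ → yes.
H: end t=458 > t=309? ✓; start t=312 >= t=139? ✓; start t=312 <= t=723? ✓ → yes.
L: end t=827 > t=309? ✓; start t=376 >= t=139? ✓; start t=376 <= t=723? ✓ → yes.
N: end t=149 > t=309? ✗; start t=114 >= t=139? ✗; start t=114 <= t=723? ✓ → no.
P: end t=951 > t=309? ✓; start t=590 >= t=139? ✓; start t=590 <= t=723? ✓ → yes.
Q: end t=243 > t=309? ✗; start t=56 >= t=139? ✗; start t=56 <= t=723? ✓ → no.
R: end t=842 > t=309? ✓; start t=413 >= t=139? ✓; start t=413 <= t=723? ✓ → yes.
Z: end t=556 > t=309? ✓; start t=340 >= t=139? ✓; start t=340 <= t=723? ✓ → yes.
Result: E, H, L, P, R, Z.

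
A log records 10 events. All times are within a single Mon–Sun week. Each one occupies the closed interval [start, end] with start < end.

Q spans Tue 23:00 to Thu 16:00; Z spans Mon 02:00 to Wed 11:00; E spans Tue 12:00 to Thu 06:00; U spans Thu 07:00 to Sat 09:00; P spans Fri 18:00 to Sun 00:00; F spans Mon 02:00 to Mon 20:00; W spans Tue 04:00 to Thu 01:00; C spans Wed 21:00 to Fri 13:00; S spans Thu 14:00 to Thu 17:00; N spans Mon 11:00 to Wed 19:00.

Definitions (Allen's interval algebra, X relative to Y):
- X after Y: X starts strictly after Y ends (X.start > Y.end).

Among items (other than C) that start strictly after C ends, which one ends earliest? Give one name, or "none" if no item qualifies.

Target C = [Wed 21:00, Fri 13:00].
E [Tue 12:00, Thu 06:00] → overlaps → excluded.
F [Mon 02:00, Mon 20:00] → before → excluded.
N [Mon 11:00, Wed 19:00] → before → excluded.
P [Fri 18:00, Sun 00:00] → after → candidate.
Q [Tue 23:00, Thu 16:00] → overlaps → excluded.
S [Thu 14:00, Thu 17:00] → during → excluded.
U [Thu 07:00, Sat 09:00] → overlapped-by → excluded.
W [Tue 04:00, Thu 01:00] → overlaps → excluded.
Z [Mon 02:00, Wed 11:00] → before → excluded.
Among candidates, earliest end is Sun 00:00 → P.

P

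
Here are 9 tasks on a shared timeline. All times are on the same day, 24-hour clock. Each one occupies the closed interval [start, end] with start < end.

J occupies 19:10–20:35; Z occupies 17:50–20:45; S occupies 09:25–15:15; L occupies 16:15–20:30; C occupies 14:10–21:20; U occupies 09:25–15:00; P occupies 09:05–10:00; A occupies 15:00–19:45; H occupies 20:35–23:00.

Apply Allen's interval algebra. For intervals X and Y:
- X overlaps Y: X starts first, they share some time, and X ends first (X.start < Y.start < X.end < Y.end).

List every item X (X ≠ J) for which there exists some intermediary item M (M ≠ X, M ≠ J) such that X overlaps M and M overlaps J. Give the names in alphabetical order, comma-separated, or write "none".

Target J = [19:10, 20:35].
Intermediaries M with M overlaps J: A, L.
Via A — items with X overlaps A: S.
Via L — items with X overlaps L: A.
Union: A, S.

A, S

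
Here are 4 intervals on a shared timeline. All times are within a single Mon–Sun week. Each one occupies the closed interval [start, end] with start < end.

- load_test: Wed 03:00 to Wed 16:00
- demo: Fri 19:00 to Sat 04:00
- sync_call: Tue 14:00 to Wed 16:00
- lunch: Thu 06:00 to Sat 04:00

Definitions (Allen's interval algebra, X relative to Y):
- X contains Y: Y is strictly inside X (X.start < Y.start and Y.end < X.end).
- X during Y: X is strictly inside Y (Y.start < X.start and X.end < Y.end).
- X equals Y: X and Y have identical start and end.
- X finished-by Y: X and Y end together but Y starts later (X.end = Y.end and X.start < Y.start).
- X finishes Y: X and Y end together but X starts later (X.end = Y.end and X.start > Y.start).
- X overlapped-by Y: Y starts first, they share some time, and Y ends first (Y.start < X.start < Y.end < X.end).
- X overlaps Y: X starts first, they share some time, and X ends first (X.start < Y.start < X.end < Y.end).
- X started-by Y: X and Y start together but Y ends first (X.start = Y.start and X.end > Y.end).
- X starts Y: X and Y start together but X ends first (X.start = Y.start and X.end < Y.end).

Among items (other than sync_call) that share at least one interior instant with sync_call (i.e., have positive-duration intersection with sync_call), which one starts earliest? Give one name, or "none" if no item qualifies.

load_test

Target sync_call = [Tue 14:00, Wed 16:00].
demo [Fri 19:00, Sat 04:00] → after → excluded.
load_test [Wed 03:00, Wed 16:00] → finishes → candidate.
lunch [Thu 06:00, Sat 04:00] → after → excluded.
Among candidates, earliest start is Wed 03:00 → load_test.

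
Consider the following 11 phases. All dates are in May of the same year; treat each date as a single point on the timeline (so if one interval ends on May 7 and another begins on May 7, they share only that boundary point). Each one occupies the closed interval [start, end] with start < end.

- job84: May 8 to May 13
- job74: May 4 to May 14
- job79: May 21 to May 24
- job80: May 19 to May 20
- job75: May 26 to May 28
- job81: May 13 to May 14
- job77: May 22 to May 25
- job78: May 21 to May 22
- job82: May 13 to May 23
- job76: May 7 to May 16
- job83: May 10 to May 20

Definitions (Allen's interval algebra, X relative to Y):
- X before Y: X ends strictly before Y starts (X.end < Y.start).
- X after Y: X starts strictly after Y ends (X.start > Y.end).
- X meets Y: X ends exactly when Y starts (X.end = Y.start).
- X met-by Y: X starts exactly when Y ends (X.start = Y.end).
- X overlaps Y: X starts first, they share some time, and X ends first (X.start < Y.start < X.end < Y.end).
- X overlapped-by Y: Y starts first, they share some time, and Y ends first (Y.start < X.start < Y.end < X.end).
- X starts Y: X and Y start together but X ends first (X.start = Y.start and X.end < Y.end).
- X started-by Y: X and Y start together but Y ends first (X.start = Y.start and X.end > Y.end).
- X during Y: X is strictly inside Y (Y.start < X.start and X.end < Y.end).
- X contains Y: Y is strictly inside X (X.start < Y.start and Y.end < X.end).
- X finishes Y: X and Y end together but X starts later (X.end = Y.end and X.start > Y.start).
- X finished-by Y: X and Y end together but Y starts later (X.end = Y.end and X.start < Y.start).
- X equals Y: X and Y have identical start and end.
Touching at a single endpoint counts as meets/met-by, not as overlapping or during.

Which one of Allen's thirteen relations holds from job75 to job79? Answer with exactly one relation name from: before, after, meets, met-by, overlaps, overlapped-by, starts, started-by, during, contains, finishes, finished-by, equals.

after

job75 = [May 26, May 28]; job79 = [May 21, May 24].
Compare endpoints: job75.start > job79.start, job75.start > job79.end, job75.end > job79.start, job75.end > job79.end.
That pattern is 'after'.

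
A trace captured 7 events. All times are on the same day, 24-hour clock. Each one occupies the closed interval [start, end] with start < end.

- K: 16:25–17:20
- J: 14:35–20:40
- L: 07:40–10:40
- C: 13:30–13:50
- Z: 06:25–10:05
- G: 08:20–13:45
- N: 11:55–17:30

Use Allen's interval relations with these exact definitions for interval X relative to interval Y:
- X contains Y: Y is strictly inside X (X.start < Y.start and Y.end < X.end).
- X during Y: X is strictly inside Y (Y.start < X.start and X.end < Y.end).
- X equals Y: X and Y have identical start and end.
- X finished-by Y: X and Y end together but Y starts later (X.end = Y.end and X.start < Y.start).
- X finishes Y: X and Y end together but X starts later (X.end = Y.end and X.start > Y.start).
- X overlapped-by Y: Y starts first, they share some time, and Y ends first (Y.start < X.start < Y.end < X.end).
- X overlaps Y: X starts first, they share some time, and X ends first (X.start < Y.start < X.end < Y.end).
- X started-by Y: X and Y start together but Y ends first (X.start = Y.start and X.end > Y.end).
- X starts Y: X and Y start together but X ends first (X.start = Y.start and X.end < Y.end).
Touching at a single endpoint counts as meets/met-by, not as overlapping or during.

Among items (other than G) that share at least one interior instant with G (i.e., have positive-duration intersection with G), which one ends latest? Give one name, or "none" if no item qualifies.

Target G = [08:20, 13:45].
C [13:30, 13:50] → overlapped-by → candidate.
J [14:35, 20:40] → after → excluded.
K [16:25, 17:20] → after → excluded.
L [07:40, 10:40] → overlaps → candidate.
N [11:55, 17:30] → overlapped-by → candidate.
Z [06:25, 10:05] → overlaps → candidate.
Among candidates, latest end is 17:30 → N.

N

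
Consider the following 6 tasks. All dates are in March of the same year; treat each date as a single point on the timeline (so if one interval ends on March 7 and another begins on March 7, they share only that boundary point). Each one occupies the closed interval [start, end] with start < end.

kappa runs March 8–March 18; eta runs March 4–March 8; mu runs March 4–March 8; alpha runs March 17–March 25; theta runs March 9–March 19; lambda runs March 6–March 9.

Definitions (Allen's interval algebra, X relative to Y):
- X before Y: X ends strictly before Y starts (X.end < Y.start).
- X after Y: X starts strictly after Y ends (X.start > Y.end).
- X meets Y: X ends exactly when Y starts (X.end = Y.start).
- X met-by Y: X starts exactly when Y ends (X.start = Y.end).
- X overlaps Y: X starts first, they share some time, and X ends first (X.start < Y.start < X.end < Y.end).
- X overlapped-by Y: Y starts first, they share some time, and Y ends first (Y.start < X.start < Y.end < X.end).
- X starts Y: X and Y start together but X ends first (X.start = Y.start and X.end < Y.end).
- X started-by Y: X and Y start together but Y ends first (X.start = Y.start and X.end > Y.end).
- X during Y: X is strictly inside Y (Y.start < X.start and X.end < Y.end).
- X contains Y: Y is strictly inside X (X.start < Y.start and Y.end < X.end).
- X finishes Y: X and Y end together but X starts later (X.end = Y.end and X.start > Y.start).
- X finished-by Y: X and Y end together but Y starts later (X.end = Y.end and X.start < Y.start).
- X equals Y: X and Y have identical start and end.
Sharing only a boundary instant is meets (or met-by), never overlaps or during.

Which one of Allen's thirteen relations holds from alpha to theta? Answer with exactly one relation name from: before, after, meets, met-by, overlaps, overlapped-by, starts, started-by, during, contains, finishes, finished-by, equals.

alpha = [March 17, March 25]; theta = [March 9, March 19].
Compare endpoints: alpha.start > theta.start, alpha.start < theta.end, alpha.end > theta.start, alpha.end > theta.end.
That pattern is 'overlapped-by'.

overlapped-by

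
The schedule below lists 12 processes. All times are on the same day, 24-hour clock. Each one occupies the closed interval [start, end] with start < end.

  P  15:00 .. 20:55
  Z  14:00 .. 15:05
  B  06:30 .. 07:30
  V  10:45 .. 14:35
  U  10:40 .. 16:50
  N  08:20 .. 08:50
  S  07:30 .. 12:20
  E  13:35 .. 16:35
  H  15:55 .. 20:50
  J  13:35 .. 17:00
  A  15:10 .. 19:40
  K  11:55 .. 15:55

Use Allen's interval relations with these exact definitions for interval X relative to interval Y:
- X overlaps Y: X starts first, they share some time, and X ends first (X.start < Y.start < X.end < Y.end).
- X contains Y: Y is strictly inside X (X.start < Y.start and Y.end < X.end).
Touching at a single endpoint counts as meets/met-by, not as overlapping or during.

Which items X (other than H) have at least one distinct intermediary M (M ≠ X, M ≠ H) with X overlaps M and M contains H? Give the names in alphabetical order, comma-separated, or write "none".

E, J, K, U, Z

Target H = [15:55, 20:50].
Intermediaries M with M contains H: P.
Via P — items with X overlaps P: E, J, K, U, Z.
Union: E, J, K, U, Z.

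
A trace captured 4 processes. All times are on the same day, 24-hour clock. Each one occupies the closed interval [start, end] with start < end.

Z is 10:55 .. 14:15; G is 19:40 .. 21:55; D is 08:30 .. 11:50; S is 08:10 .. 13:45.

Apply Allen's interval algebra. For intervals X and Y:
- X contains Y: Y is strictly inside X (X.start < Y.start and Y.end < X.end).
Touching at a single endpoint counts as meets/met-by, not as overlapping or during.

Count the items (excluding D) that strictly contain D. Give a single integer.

Target D = [08:30, 11:50].
G [19:40, 21:55] → after → no.
S [08:10, 13:45] → contains → counts.
Z [10:55, 14:15] → overlapped-by → no.
Total: 1.

1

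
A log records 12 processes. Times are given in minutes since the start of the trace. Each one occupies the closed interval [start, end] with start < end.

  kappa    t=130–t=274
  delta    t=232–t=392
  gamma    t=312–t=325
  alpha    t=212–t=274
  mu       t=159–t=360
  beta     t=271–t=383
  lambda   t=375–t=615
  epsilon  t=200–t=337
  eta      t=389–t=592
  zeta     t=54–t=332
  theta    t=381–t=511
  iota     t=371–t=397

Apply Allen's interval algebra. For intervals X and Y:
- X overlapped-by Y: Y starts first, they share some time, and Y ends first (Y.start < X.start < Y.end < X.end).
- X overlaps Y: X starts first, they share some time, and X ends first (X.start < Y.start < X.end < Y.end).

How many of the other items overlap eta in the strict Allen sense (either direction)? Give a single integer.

Target eta = [t=389, t=592].
alpha [t=212, t=274] → before → no.
beta [t=271, t=383] → before → no.
delta [t=232, t=392] → overlaps → counts.
epsilon [t=200, t=337] → before → no.
gamma [t=312, t=325] → before → no.
iota [t=371, t=397] → overlaps → counts.
kappa [t=130, t=274] → before → no.
lambda [t=375, t=615] → contains → no.
mu [t=159, t=360] → before → no.
theta [t=381, t=511] → overlaps → counts.
zeta [t=54, t=332] → before → no.
Total: 3.

3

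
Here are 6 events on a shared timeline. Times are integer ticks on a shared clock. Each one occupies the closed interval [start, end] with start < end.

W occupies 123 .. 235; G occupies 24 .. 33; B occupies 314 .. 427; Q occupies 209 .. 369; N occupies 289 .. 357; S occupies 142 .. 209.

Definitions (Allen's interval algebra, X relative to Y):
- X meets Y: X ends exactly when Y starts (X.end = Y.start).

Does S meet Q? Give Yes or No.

S = [142, 209], Q = [209, 369].
Actual relation of S to Q: meets.
Asked whether 'meets' holds → Yes.

Yes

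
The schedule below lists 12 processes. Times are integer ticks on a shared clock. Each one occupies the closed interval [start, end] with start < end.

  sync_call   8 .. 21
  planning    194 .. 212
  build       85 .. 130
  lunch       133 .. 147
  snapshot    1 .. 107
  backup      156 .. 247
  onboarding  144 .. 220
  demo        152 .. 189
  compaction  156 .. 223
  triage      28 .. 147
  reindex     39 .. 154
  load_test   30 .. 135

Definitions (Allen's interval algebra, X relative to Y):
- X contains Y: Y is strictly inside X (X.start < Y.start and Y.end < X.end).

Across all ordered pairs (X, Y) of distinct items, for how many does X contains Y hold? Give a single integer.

10

Checking all 132 ordered pairs for relation 'contains'; matching pairs in alphabetical order:
(backup, planning): backup contains planning ✓
(compaction, planning): compaction contains planning ✓
(load_test, build): load_test contains build ✓
(onboarding, demo): onboarding contains demo ✓
(onboarding, planning): onboarding contains planning ✓
(reindex, build): reindex contains build ✓
(reindex, lunch): reindex contains lunch ✓
(snapshot, sync_call): snapshot contains sync_call ✓
(triage, build): triage contains build ✓
(triage, load_test): triage contains load_test ✓
Count: 10.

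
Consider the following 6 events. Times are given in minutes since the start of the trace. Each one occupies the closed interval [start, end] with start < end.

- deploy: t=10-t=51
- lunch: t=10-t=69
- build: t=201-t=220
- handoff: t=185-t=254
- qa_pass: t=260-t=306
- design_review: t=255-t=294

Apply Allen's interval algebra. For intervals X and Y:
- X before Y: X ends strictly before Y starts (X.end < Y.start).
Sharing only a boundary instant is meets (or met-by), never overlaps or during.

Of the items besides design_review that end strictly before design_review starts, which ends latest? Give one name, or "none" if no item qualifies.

handoff

Target design_review = [t=255, t=294].
build [t=201, t=220] → before → candidate.
deploy [t=10, t=51] → before → candidate.
handoff [t=185, t=254] → before → candidate.
lunch [t=10, t=69] → before → candidate.
qa_pass [t=260, t=306] → overlapped-by → excluded.
Among candidates, latest end is t=254 → handoff.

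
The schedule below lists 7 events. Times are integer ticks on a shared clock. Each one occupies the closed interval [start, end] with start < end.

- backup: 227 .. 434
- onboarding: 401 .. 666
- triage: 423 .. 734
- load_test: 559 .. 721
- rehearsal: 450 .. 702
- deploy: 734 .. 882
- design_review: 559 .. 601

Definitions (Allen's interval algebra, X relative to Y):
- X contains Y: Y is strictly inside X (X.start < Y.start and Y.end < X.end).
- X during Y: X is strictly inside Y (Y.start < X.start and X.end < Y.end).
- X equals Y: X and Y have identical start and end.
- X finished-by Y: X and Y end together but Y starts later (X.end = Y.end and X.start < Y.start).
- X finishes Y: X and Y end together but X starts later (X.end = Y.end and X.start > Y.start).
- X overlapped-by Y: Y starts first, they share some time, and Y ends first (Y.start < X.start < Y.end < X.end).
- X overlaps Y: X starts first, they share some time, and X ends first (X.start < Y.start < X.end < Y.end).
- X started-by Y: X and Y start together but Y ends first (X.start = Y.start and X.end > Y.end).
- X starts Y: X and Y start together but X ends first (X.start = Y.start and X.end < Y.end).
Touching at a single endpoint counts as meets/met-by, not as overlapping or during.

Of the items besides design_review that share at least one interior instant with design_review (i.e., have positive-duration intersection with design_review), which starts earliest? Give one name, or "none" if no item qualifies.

Target design_review = [559, 601].
backup [227, 434] → before → excluded.
deploy [734, 882] → after → excluded.
load_test [559, 721] → started-by → candidate.
onboarding [401, 666] → contains → candidate.
rehearsal [450, 702] → contains → candidate.
triage [423, 734] → contains → candidate.
Among candidates, earliest start is 401 → onboarding.

onboarding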